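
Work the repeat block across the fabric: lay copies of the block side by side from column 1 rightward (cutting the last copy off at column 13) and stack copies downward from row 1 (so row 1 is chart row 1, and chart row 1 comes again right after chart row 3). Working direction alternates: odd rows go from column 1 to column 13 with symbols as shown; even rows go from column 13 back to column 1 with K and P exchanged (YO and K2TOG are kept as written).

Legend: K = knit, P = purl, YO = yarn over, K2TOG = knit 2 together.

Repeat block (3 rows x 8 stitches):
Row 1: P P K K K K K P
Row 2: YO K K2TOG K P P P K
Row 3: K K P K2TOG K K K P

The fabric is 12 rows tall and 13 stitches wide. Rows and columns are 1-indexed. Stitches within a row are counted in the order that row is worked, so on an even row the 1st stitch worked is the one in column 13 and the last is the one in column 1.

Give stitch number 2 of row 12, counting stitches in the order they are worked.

== STITCH ==
K2TOG

Derivation:
Row 12: (12-1) mod 3 = 2, so use chart row 3. Even row -> WS.
Chart row 3 tiled across columns 1-13: K K P K2TOG K K K P K K P K2TOG K
Wrong side: read the tiled row from column 13 down to 1 and exchange K with P (leave YO, K2TOG).
Row 12 as worked: P K2TOG K P P K P P P K2TOG K P P
Stitch 2 in working order -> K2TOG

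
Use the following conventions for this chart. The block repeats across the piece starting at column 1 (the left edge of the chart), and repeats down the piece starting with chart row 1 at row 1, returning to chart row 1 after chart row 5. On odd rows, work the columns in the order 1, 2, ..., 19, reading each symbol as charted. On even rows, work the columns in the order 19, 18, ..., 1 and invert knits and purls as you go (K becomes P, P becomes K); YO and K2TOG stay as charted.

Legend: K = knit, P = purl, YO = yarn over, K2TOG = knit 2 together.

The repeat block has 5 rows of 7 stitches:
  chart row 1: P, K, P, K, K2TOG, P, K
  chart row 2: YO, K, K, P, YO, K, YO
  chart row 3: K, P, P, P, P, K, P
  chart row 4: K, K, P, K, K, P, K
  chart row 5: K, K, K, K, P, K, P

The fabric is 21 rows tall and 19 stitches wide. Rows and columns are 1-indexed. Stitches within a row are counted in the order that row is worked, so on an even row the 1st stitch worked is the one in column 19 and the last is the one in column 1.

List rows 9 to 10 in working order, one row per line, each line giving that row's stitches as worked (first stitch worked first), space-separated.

Result:
K K P K K P K K K P K K P K K K P K K
K P P P P K P K P P P P K P K P P P P

Derivation:
Row 9: chart row 4, RS - tile across columns 1-19 and work as-is.
Row 10: chart row 5, WS - tiled (columns 1-19): K K K K P K P K K K K P K P K K K K P; work from column 19 back to 1 with K<->P swapped.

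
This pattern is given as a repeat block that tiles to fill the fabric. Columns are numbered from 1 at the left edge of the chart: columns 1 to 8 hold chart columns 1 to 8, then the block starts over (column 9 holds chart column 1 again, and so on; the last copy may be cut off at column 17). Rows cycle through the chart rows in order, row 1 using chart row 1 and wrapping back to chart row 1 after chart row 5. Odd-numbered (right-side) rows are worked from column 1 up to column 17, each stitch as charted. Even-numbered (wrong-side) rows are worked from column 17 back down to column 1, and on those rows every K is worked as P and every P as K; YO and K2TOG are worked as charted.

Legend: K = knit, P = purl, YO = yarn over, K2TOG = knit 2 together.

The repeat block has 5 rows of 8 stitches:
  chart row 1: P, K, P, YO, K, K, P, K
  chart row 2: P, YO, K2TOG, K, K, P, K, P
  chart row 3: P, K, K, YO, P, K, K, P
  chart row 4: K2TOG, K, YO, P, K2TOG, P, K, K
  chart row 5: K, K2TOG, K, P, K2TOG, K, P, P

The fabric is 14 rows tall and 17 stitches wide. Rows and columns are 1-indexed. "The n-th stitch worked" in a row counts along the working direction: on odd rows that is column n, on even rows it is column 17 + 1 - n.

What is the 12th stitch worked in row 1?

Result:
YO

Derivation:
Row 1 uses chart row ((1-1) mod 5)+1 = 1. Row 1 is odd, so RS.
Chart row 1 tiled across columns 1-17: P K P YO K K P K P K P YO K K P K P
RS: work column 1 to column 17, symbols as charted — the tiled row is the row as worked.
Counting 12 along the worked row gives YO.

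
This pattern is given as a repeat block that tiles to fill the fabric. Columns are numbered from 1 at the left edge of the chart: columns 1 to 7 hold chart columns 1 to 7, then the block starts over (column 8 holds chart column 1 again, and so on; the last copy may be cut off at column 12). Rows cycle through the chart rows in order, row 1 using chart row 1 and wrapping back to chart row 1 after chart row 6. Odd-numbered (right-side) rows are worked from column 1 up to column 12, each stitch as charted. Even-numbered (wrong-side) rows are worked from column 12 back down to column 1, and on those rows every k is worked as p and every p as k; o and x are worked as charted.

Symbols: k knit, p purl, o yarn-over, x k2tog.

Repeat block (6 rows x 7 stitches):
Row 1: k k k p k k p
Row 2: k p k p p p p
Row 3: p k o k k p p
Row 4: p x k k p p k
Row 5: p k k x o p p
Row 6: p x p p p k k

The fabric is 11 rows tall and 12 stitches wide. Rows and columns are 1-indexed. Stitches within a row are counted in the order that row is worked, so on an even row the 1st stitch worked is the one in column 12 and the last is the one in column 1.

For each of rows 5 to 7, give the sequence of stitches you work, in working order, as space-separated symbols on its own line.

Row 5: chart row 5, RS - tile across columns 1-12 and work as-is.
Row 6: chart row 6, WS - tiled (columns 1-12): p x p p p k k p x p p p; work from column 12 back to 1 with k<->p swapped.
Row 7: chart row 1, RS - tile across columns 1-12 and work as-is.

Rows as worked:
p k k x o p p p k k x o
k k k x k p p k k k x k
k k k p k k p k k k p k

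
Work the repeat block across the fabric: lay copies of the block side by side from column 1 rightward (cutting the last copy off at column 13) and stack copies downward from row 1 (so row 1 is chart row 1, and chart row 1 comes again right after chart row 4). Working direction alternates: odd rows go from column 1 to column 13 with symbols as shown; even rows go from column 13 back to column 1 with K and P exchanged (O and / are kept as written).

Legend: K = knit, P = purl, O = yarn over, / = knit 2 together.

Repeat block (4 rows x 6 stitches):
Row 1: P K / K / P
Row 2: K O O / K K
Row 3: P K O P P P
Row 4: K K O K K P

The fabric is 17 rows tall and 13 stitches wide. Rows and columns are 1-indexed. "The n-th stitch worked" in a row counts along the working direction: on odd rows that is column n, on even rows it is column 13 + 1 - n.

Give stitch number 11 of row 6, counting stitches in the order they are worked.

== STITCH ==
O

Derivation:
For row 6: chart row = ((6-1) mod 4) + 1 = 2; this is a WS (even) row.
Chart row 2 tiled across columns 1-13: K O O / K K K O O / K K K
WS: work from column 13 back to column 1 (reverse the tiled row), swapping K<->P (O and / unchanged).
Row 6 as worked: P P P / O O P P P / O O P
Counting 11 along the worked row gives O.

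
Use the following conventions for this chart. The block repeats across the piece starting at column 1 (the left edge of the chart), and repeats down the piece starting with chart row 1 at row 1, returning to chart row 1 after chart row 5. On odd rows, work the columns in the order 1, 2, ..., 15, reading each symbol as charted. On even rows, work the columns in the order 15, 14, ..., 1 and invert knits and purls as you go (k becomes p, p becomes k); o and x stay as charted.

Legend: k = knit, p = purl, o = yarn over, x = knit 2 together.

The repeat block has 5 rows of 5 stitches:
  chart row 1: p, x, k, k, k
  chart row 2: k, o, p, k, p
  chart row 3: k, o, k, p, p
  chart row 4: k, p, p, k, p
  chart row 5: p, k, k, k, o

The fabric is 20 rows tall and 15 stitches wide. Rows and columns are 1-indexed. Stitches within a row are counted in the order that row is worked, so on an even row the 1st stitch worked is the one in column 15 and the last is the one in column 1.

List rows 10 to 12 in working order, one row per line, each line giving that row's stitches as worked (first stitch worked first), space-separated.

Row 10: chart row 5, WS - tiled (columns 1-15): p k k k o p k k k o p k k k o; work from column 15 back to 1 with k<->p swapped.
Row 11: chart row 1, RS - tile across columns 1-15 and work as-is.
Row 12: chart row 2, WS - tiled (columns 1-15): k o p k p k o p k p k o p k p; work from column 15 back to 1 with k<->p swapped.

Rows as worked:
o p p p k o p p p k o p p p k
p x k k k p x k k k p x k k k
k p k o p k p k o p k p k o p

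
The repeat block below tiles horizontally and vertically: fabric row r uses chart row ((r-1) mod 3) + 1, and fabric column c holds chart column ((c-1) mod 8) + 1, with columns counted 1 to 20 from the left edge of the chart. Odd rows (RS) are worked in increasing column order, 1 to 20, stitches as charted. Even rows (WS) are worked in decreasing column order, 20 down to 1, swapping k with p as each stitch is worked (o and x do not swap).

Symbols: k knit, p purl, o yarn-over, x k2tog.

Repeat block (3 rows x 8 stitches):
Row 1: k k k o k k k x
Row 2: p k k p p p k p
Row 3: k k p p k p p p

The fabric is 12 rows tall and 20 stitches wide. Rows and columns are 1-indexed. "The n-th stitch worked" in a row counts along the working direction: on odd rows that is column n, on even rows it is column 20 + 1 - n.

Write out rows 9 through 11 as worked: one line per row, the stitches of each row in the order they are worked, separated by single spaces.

== ROWS AS WORKED ==
k k p p k p p p k k p p k p p p k k p p
o p p p x p p p o p p p x p p p o p p p
p k k p p p k p p k k p p p k p p k k p

Derivation:
Row 9: chart row 3, RS - tile across columns 1-20 and work as-is.
Row 10: chart row 1, WS - tiled (columns 1-20): k k k o k k k x k k k o k k k x k k k o; work from column 20 back to 1 with k<->p swapped.
Row 11: chart row 2, RS - tile across columns 1-20 and work as-is.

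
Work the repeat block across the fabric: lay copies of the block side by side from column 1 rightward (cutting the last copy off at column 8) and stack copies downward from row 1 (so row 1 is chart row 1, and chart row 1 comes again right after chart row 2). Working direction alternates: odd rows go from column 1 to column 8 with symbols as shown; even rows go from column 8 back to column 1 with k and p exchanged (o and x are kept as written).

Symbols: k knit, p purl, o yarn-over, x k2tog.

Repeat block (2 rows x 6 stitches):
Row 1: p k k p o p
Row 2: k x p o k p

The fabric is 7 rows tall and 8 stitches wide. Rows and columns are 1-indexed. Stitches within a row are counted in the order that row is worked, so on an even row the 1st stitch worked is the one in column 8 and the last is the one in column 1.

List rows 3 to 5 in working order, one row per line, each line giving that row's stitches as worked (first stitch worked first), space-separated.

Row 3: chart row 1, RS - tile across columns 1-8 and work as-is.
Row 4: chart row 2, WS - tiled (columns 1-8): k x p o k p k x; work from column 8 back to 1 with k<->p swapped.
Row 5: chart row 1, RS - tile across columns 1-8 and work as-is.

Result:
p k k p o p p k
x p k p o k x p
p k k p o p p k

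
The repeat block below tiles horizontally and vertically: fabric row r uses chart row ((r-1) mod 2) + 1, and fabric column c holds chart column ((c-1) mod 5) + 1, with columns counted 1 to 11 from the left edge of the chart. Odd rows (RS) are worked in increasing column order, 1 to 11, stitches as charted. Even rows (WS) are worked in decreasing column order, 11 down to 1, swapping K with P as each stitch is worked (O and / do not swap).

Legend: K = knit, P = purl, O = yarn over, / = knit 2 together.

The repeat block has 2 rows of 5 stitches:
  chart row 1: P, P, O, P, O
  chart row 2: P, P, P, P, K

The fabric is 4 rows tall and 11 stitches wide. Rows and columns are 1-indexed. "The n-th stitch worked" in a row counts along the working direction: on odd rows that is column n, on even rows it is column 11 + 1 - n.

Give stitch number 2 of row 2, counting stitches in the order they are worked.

Stitch:
P

Derivation:
Row 2: (2-1) mod 2 = 1, so use chart row 2. Even row -> WS.
Chart row 2 tiled across columns 1-11: P P P P K P P P P K P
Wrong side: read the tiled row from column 11 down to 1 and exchange K with P (leave O, /).
Row 2 as worked: K P K K K K P K K K K
Counting 2 along the worked row gives P.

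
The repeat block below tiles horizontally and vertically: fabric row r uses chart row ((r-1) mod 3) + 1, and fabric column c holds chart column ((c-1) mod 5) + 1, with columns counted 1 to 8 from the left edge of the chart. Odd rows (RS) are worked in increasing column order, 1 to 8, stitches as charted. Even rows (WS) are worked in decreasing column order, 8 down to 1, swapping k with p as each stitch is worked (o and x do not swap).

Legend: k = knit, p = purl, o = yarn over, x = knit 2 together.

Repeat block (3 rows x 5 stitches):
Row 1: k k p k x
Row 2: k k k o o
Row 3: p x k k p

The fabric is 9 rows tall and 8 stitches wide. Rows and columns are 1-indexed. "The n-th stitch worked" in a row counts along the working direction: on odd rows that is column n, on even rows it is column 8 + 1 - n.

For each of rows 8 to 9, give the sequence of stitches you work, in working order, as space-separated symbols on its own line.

Rows as worked:
p p p o o p p p
p x k k p p x k

Derivation:
Row 8: chart row 2, WS - tiled (columns 1-8): k k k o o k k k; work from column 8 back to 1 with k<->p swapped.
Row 9: chart row 3, RS - tile across columns 1-8 and work as-is.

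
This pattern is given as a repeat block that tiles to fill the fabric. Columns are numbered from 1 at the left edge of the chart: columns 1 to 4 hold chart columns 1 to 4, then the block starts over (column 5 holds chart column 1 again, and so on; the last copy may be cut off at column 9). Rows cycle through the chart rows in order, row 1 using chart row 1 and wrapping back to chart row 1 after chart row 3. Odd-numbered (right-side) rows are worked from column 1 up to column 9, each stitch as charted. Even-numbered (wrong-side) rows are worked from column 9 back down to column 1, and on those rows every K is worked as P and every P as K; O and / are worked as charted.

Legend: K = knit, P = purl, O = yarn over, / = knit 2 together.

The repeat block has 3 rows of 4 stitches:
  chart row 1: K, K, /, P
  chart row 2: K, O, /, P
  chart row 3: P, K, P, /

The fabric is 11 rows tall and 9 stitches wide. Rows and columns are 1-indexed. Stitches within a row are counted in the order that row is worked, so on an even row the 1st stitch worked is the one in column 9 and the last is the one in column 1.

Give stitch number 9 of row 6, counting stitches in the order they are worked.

Row 6: (6-1) mod 3 = 2, so use chart row 3. Even row -> WS.
Chart row 3 tiled across columns 1-9: P K P / P K P / P
WS: work from column 9 back to column 1 (reverse the tiled row), swapping K<->P (O and / unchanged).
Row 6 as worked: K / K P K / K P K
The 9th stitch worked is K.

Stitch:
K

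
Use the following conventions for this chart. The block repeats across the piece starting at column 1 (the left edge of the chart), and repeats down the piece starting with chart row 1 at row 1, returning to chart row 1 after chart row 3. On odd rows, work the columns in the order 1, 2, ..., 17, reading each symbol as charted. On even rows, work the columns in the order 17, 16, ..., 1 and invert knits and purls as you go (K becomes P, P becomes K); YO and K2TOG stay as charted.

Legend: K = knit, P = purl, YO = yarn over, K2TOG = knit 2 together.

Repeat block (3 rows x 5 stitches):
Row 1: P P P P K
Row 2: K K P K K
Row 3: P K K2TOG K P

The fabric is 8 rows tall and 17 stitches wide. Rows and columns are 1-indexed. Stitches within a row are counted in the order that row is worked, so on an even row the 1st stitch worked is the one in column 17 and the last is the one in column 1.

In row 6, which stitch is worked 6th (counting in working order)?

Stitch:
P

Derivation:
Row 6: (6-1) mod 3 = 2, so use chart row 3. Even row -> WS.
Chart row 3 tiled across columns 1-17: P K K2TOG K P P K K2TOG K P P K K2TOG K P P K
WS row: flip the tiled sequence (start at column 17) and apply K<->P; YO and K2TOG stay.
Row 6 as worked: P K K P K2TOG P K K P K2TOG P K K P K2TOG P K
Stitch 6 in working order -> P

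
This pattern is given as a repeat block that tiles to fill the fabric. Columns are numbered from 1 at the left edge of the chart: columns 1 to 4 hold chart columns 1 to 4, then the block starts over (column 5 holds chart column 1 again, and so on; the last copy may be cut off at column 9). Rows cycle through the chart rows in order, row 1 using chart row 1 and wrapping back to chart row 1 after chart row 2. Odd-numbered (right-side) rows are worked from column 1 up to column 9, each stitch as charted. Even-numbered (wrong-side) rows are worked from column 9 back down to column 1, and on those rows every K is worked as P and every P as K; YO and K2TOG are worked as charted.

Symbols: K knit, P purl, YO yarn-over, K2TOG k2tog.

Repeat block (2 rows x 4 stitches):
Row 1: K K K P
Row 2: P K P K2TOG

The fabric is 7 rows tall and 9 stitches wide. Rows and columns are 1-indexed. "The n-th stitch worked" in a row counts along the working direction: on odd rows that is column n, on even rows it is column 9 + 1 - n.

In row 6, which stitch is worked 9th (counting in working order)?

Stitch:
K

Derivation:
For row 6: chart row = ((6-1) mod 2) + 1 = 2; this is a WS (even) row.
Chart row 2 tiled across columns 1-9: P K P K2TOG P K P K2TOG P
WS row: flip the tiled sequence (start at column 9) and apply K<->P; YO and K2TOG stay.
Row 6 as worked: K K2TOG K P K K2TOG K P K
Counting 9 along the worked row gives K.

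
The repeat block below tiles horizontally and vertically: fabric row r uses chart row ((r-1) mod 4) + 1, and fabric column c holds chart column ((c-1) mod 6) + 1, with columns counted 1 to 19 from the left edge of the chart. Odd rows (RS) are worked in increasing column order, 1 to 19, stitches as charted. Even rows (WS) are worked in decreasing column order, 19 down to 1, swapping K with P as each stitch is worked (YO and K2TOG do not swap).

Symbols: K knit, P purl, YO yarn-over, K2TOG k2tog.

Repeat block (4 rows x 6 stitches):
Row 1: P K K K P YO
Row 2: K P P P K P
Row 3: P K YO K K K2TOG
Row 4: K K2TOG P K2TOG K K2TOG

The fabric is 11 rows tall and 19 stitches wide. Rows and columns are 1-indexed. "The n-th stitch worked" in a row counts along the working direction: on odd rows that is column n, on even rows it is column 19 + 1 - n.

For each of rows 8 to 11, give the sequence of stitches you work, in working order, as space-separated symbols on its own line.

Row 8: chart row 4, WS - tiled (columns 1-19): K K2TOG P K2TOG K K2TOG K K2TOG P K2TOG K K2TOG K K2TOG P K2TOG K K2TOG K; work from column 19 back to 1 with K<->P swapped.
Row 9: chart row 1, RS - tile across columns 1-19 and work as-is.
Row 10: chart row 2, WS - tiled (columns 1-19): K P P P K P K P P P K P K P P P K P K; work from column 19 back to 1 with K<->P swapped.
Row 11: chart row 3, RS - tile across columns 1-19 and work as-is.

Result:
P K2TOG P K2TOG K K2TOG P K2TOG P K2TOG K K2TOG P K2TOG P K2TOG K K2TOG P
P K K K P YO P K K K P YO P K K K P YO P
P K P K K K P K P K K K P K P K K K P
P K YO K K K2TOG P K YO K K K2TOG P K YO K K K2TOG P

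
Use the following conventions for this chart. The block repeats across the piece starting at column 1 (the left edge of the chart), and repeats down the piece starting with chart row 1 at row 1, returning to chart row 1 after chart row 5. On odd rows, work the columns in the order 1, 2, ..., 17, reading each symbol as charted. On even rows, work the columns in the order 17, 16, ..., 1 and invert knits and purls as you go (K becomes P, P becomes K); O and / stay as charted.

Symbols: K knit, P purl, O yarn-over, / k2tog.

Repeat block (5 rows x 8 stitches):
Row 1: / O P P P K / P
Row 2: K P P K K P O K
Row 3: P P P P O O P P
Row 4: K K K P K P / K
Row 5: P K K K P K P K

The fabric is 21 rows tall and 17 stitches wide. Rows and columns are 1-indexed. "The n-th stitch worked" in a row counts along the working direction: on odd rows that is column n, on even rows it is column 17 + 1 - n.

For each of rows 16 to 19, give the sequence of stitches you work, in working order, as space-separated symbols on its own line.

Result:
/ K / P K K K O / K / P K K K O /
K P P K K P O K K P P K K P O K K
K K K O O K K K K K K O O K K K K
K K K P K P / K K K K P K P / K K

Derivation:
Row 16: chart row 1, WS - tiled (columns 1-17): / O P P P K / P / O P P P K / P /; work from column 17 back to 1 with K<->P swapped.
Row 17: chart row 2, RS - tile across columns 1-17 and work as-is.
Row 18: chart row 3, WS - tiled (columns 1-17): P P P P O O P P P P P P O O P P P; work from column 17 back to 1 with K<->P swapped.
Row 19: chart row 4, RS - tile across columns 1-17 and work as-is.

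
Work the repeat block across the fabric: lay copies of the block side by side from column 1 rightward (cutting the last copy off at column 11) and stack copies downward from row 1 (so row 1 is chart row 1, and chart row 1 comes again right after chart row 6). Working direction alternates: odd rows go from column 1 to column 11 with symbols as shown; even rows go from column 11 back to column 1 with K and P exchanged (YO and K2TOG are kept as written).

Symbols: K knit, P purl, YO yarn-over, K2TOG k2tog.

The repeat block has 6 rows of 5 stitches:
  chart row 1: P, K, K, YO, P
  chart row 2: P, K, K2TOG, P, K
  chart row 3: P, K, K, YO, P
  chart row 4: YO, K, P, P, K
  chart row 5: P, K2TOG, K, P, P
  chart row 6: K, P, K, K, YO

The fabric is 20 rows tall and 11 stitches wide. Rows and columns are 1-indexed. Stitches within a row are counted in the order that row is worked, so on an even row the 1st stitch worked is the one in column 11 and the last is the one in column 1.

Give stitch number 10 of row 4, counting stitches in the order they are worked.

Stitch:
P

Derivation:
For row 4: chart row = ((4-1) mod 6) + 1 = 4; this is a WS (even) row.
Chart row 4 tiled across columns 1-11: YO K P P K YO K P P K YO
Wrong side: read the tiled row from column 11 down to 1 and exchange K with P (leave YO, K2TOG).
Row 4 as worked: YO P K K P YO P K K P YO
Stitch 10 in working order -> P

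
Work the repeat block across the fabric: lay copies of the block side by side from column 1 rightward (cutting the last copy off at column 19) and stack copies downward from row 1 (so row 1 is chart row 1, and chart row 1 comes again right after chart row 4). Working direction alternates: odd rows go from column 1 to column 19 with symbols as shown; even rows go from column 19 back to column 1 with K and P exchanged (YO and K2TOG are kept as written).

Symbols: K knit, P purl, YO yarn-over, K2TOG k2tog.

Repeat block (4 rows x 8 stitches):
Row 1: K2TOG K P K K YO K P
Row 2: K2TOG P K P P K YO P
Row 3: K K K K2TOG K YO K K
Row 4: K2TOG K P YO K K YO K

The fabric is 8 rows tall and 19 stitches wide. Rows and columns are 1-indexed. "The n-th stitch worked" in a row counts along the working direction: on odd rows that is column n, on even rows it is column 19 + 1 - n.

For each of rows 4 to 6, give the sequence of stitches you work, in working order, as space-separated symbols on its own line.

Row 4: chart row 4, WS - tiled (columns 1-19): K2TOG K P YO K K YO K K2TOG K P YO K K YO K K2TOG K P; work from column 19 back to 1 with K<->P swapped.
Row 5: chart row 1, RS - tile across columns 1-19 and work as-is.
Row 6: chart row 2, WS - tiled (columns 1-19): K2TOG P K P P K YO P K2TOG P K P P K YO P K2TOG P K; work from column 19 back to 1 with K<->P swapped.

== ROWS AS WORKED ==
K P K2TOG P YO P P YO K P K2TOG P YO P P YO K P K2TOG
K2TOG K P K K YO K P K2TOG K P K K YO K P K2TOG K P
P K K2TOG K YO P K K P K K2TOG K YO P K K P K K2TOG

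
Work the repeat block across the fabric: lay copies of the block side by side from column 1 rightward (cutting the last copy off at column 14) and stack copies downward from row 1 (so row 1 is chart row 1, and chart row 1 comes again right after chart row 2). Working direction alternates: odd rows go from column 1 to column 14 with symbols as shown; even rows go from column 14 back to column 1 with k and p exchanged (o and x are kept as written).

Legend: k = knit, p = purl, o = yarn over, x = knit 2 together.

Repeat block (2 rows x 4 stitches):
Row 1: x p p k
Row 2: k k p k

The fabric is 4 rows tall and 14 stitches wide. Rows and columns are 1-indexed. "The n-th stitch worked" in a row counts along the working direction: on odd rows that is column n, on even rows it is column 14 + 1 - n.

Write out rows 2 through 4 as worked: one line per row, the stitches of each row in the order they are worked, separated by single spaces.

Row 2: chart row 2, WS - tiled (columns 1-14): k k p k k k p k k k p k k k; work from column 14 back to 1 with k<->p swapped.
Row 3: chart row 1, RS - tile across columns 1-14 and work as-is.
Row 4: chart row 2, WS - tiled (columns 1-14): k k p k k k p k k k p k k k; work from column 14 back to 1 with k<->p swapped.

== ROWS AS WORKED ==
p p p k p p p k p p p k p p
x p p k x p p k x p p k x p
p p p k p p p k p p p k p p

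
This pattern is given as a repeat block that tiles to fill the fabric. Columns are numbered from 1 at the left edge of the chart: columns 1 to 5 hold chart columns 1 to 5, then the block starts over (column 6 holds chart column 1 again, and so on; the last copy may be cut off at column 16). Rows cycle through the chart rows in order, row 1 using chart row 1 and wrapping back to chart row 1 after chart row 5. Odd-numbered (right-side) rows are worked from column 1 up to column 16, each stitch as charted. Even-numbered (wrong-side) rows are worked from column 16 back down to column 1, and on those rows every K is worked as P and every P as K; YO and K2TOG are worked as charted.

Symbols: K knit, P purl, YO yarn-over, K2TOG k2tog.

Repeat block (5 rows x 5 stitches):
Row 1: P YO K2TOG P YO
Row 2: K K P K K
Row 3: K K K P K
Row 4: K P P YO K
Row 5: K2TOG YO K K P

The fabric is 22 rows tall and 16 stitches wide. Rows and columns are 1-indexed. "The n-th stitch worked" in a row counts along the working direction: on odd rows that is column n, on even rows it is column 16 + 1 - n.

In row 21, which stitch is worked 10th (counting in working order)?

For row 21: chart row = ((21-1) mod 5) + 1 = 1; this is a RS (odd) row.
Chart row 1 tiled across columns 1-16: P YO K2TOG P YO P YO K2TOG P YO P YO K2TOG P YO P
RS: work column 1 to column 16, symbols as charted — the tiled row is the row as worked.
Counting 10 along the worked row gives YO.

== STITCH ==
YO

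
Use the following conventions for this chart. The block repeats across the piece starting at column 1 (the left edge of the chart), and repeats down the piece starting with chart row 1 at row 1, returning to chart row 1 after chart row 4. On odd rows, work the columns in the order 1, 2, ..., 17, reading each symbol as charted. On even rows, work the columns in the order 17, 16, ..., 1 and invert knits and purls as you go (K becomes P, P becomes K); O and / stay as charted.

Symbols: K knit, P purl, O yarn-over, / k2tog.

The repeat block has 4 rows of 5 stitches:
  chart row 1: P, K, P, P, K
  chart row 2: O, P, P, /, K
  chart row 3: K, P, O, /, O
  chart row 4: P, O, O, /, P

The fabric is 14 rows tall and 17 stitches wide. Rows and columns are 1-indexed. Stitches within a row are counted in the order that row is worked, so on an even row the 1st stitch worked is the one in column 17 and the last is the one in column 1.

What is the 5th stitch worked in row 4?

For row 4: chart row = ((4-1) mod 4) + 1 = 4; this is a WS (even) row.
Chart row 4 tiled across columns 1-17: P O O / P P O O / P P O O / P P O
WS row: flip the tiled sequence (start at column 17) and apply K<->P; O and / stay.
Row 4 as worked: O K K / O O K K / O O K K / O O K
The 5th stitch worked is O.

Stitch:
O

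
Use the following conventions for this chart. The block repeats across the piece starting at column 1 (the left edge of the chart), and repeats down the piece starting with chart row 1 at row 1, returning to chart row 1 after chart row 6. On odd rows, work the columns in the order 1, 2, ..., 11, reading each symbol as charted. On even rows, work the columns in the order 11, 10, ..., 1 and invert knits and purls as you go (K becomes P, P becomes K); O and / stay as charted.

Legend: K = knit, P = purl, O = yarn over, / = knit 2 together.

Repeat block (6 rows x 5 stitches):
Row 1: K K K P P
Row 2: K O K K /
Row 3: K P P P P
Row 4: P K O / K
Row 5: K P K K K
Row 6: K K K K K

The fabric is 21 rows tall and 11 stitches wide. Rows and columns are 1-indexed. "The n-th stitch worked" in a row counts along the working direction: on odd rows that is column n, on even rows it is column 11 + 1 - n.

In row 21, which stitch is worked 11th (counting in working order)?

Row 21 uses chart row ((21-1) mod 6)+1 = 3. Row 21 is odd, so RS.
Chart row 3 tiled across columns 1-11: K P P P P K P P P P K
RS: work column 1 to column 11, symbols as charted — the tiled row is the row as worked.
Stitch 11 in working order -> K

Stitch:
K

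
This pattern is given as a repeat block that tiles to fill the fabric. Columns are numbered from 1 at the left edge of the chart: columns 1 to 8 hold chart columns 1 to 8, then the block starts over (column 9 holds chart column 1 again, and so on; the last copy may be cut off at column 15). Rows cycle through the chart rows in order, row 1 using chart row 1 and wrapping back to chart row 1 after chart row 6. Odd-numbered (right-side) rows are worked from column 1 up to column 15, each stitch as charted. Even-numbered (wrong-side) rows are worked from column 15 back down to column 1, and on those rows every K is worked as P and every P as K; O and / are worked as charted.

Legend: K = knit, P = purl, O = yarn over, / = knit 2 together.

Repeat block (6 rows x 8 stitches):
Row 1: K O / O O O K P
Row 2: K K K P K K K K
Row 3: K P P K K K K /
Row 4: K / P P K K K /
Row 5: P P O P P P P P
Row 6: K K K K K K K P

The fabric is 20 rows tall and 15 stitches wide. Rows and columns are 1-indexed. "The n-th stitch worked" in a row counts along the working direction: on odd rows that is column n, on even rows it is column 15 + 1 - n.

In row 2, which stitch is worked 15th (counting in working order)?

== STITCH ==
P

Derivation:
Row 2 uses chart row ((2-1) mod 6)+1 = 2. Row 2 is even, so WS.
Chart row 2 tiled across columns 1-15: K K K P K K K K K K K P K K K
Wrong side: read the tiled row from column 15 down to 1 and exchange K with P (leave O, /).
Row 2 as worked: P P P K P P P P P P P K P P P
Counting 15 along the worked row gives P.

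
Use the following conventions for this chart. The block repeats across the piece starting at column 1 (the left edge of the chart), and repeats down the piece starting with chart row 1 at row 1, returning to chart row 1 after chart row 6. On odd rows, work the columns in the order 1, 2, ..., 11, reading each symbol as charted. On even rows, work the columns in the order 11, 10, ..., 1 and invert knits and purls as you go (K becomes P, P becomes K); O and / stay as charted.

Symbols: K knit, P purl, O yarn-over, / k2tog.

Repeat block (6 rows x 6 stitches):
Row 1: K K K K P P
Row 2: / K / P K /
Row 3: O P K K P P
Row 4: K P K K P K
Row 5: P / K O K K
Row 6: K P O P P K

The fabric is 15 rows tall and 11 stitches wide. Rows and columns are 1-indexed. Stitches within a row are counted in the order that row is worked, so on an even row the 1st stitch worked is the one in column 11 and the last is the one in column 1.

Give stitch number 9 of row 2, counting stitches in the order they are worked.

Result:
/

Derivation:
Row 2 uses chart row ((2-1) mod 6)+1 = 2. Row 2 is even, so WS.
Chart row 2 tiled across columns 1-11: / K / P K / / K / P K
WS row: flip the tiled sequence (start at column 11) and apply K<->P; O and / stay.
Row 2 as worked: P K / P / / P K / P /
Counting 9 along the worked row gives /.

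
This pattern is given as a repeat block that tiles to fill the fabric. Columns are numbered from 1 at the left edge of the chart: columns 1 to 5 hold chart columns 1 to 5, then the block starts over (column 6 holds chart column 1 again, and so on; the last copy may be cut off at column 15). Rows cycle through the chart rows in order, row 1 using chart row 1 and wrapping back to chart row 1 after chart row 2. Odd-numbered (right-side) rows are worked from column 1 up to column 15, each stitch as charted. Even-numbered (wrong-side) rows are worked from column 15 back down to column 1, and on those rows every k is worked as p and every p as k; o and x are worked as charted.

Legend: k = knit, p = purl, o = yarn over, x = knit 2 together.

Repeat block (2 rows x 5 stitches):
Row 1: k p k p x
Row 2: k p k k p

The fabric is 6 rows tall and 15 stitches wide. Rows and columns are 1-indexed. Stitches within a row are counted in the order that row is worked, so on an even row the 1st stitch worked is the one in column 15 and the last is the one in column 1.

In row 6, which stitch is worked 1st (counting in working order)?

Stitch:
k

Derivation:
Row 6 uses chart row ((6-1) mod 2)+1 = 2. Row 6 is even, so WS.
Chart row 2 tiled across columns 1-15: k p k k p k p k k p k p k k p
Wrong side: read the tiled row from column 15 down to 1 and exchange k with p (leave o, x).
Row 6 as worked: k p p k p k p p k p k p p k p
Counting 1 along the worked row gives k.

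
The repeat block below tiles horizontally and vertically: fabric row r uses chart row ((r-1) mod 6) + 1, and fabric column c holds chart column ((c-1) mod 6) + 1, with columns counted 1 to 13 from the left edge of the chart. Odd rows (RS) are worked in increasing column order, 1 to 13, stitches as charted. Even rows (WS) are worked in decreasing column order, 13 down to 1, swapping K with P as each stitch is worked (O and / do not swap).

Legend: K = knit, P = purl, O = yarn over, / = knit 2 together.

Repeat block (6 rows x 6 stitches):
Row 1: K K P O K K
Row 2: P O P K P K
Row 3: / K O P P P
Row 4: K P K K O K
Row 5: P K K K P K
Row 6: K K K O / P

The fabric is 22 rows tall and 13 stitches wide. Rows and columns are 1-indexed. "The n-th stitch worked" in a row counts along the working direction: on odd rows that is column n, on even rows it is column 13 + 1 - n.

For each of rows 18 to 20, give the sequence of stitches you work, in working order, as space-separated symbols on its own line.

Row 18: chart row 6, WS - tiled (columns 1-13): K K K O / P K K K O / P K; work from column 13 back to 1 with K<->P swapped.
Row 19: chart row 1, RS - tile across columns 1-13 and work as-is.
Row 20: chart row 2, WS - tiled (columns 1-13): P O P K P K P O P K P K P; work from column 13 back to 1 with K<->P swapped.

== ROWS AS WORKED ==
P K / O P P P K / O P P P
K K P O K K K K P O K K K
K P K P K O K P K P K O K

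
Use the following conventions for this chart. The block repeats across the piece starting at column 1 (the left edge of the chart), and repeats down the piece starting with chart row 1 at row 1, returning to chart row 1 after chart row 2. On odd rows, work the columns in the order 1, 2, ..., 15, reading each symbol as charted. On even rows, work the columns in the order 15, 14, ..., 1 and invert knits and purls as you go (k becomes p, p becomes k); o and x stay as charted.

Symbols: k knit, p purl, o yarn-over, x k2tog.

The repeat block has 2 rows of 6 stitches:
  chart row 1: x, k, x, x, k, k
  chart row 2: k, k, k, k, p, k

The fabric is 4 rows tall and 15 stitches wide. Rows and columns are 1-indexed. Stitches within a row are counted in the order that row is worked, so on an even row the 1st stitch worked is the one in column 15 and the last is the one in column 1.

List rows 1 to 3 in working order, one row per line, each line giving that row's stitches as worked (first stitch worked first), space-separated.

Row 1: chart row 1, RS - tile across columns 1-15 and work as-is.
Row 2: chart row 2, WS - tiled (columns 1-15): k k k k p k k k k k p k k k k; work from column 15 back to 1 with k<->p swapped.
Row 3: chart row 1, RS - tile across columns 1-15 and work as-is.

== ROWS AS WORKED ==
x k x x k k x k x x k k x k x
p p p p k p p p p p k p p p p
x k x x k k x k x x k k x k x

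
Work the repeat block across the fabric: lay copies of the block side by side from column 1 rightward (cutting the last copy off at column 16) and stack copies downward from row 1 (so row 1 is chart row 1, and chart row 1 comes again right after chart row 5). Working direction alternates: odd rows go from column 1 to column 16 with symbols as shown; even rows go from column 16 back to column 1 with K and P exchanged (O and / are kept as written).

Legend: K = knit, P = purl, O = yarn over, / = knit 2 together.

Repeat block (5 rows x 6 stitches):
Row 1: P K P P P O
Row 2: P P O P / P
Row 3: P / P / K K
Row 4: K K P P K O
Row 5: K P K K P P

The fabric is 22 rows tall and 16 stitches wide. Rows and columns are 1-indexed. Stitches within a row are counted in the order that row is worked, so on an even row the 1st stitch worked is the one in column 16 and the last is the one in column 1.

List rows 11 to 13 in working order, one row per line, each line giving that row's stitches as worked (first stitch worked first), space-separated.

Row 11: chart row 1, RS - tile across columns 1-16 and work as-is.
Row 12: chart row 2, WS - tiled (columns 1-16): P P O P / P P P O P / P P P O P; work from column 16 back to 1 with K<->P swapped.
Row 13: chart row 3, RS - tile across columns 1-16 and work as-is.

Rows as worked:
P K P P P O P K P P P O P K P P
K O K K K / K O K K K / K O K K
P / P / K K P / P / K K P / P /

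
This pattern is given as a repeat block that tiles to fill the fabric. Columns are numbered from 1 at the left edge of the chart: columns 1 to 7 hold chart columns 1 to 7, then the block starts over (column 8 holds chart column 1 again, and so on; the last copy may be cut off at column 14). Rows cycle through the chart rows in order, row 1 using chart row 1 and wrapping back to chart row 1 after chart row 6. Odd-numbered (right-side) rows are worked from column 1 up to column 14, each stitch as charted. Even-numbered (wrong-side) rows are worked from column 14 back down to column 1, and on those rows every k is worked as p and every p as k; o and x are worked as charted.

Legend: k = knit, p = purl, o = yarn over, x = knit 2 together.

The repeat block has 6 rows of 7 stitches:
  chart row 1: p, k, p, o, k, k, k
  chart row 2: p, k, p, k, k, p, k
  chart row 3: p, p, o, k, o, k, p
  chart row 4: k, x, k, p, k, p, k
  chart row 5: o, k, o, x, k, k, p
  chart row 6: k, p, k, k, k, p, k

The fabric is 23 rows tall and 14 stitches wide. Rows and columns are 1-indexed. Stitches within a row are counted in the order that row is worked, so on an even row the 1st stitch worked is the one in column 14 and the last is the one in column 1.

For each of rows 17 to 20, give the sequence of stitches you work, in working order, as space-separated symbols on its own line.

== ROWS AS WORKED ==
o k o x k k p o k o x k k p
p k p p p k p p k p p p k p
p k p o k k k p k p o k k k
p k p p k p k p k p p k p k

Derivation:
Row 17: chart row 5, RS - tile across columns 1-14 and work as-is.
Row 18: chart row 6, WS - tiled (columns 1-14): k p k k k p k k p k k k p k; work from column 14 back to 1 with k<->p swapped.
Row 19: chart row 1, RS - tile across columns 1-14 and work as-is.
Row 20: chart row 2, WS - tiled (columns 1-14): p k p k k p k p k p k k p k; work from column 14 back to 1 with k<->p swapped.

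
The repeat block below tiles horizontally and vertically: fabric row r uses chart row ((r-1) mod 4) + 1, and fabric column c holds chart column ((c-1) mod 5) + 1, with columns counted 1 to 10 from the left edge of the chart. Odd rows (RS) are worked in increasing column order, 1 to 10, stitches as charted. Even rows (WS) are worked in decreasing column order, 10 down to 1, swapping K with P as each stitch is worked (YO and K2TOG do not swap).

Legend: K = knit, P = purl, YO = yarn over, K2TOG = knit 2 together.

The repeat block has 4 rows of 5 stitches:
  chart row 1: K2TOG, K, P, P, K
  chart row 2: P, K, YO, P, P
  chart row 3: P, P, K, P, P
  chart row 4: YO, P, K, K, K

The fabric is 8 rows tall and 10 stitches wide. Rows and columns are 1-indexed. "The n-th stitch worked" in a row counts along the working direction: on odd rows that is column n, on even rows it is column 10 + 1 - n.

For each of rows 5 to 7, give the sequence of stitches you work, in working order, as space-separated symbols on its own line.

Row 5: chart row 1, RS - tile across columns 1-10 and work as-is.
Row 6: chart row 2, WS - tiled (columns 1-10): P K YO P P P K YO P P; work from column 10 back to 1 with K<->P swapped.
Row 7: chart row 3, RS - tile across columns 1-10 and work as-is.

Result:
K2TOG K P P K K2TOG K P P K
K K YO P K K K YO P K
P P K P P P P K P P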